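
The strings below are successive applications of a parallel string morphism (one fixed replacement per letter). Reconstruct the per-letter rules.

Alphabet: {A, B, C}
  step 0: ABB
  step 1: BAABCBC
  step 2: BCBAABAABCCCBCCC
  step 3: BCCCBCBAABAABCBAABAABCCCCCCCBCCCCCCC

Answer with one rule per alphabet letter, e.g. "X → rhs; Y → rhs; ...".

  step 2 ⇒ step 3: BCBAABAABCCCBCCC ⇒ BC·CC·BC·BAA·BAA·BC·BAA·BAA·BC·CC·CC·CC·BC·CC·CC·CC
    A ↦ BAA
    B ↦ BC
    C ↦ CC

A->BAA, B->BC, C->CC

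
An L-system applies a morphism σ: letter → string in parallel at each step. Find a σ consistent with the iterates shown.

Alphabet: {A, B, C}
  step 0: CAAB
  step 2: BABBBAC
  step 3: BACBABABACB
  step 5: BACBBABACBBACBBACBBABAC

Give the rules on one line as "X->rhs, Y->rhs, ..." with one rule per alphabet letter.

  step 2 ⇒ step 3: BABBBAC ⇒ BA·C·BA·BA·BA·C·B
    A ↦ C
    B ↦ BA
    C ↦ B

A->C, B->BA, C->B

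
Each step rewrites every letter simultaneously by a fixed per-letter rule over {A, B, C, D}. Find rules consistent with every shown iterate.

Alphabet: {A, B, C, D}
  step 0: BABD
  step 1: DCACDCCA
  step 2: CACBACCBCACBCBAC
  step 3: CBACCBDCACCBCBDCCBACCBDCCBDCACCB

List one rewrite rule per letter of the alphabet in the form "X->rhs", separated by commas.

A->AC, B->DC, C->CB, D->CA

  step 2 ⇒ step 3: CACBACCBCACBCBAC ⇒ CB·AC·CB·DC·AC·CB·CB·DC·CB·AC·CB·DC·CB·DC·AC·CB
    A ↦ AC
    B ↦ DC
    C ↦ CB
  step 0 ⇒ step 1: BABD ⇒ DC·AC·DC·CA
    D ↦ CA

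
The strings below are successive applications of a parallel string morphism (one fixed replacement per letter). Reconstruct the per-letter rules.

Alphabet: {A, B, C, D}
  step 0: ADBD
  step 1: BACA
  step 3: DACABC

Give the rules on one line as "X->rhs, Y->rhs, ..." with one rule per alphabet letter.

A->B, B->C, C->DA, D->A

  step 0 ⇒ step 1: ADBD ⇒ B·A·C·A
    A ↦ B
    B ↦ C
    D ↦ A
    C ↦ DA  (constrained at step 1)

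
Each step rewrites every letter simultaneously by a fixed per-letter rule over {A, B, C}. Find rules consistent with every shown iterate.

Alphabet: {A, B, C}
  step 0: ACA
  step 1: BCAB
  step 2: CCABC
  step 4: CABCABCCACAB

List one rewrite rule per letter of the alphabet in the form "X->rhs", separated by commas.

A->B, B->C, C->CA

  step 1 ⇒ step 2: BCAB ⇒ C·CA·B·C
    A ↦ B
    B ↦ C
    C ↦ CA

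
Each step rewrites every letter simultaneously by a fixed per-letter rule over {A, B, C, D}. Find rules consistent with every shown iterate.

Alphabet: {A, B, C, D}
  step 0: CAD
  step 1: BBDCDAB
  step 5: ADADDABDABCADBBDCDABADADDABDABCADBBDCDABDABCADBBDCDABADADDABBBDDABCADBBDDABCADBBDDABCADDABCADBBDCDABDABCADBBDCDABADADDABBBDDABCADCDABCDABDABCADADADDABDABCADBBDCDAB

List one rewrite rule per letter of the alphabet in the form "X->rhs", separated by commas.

  step 0 ⇒ step 1: CAD ⇒ BBD·C·DAB
    A ↦ C
    C ↦ BBD
    D ↦ DAB
    B ↦ AD  (constrained at step 1)

A->C, B->AD, C->BBD, D->DAB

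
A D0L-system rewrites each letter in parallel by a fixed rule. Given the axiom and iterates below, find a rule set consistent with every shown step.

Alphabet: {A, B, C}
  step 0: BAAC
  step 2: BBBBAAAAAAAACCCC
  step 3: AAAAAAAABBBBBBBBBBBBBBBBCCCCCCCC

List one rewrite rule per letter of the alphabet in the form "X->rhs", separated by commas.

A->BB, B->AA, C->CC

  step 2 ⇒ step 3: BBBBAAAAAAAACCCC ⇒ AA·AA·AA·AA·BB·BB·BB·BB·BB·BB·BB·BB·CC·CC·CC·CC
    A ↦ BB
    B ↦ AA
    C ↦ CC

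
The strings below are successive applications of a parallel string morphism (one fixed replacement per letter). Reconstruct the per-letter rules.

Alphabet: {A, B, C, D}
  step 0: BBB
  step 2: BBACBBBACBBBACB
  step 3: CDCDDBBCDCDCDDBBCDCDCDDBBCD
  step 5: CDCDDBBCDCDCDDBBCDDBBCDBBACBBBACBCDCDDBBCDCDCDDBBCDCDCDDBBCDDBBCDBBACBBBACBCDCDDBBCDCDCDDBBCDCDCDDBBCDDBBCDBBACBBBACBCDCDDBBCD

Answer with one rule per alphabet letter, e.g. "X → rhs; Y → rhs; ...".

A->D, B->CD, C->BB, D->ACB

  step 2 ⇒ step 3: BBACBBBACBBBACB ⇒ CD·CD·D·BB·CD·CD·CD·D·BB·CD·CD·CD·D·BB·CD
    A ↦ D
    B ↦ CD
    C ↦ BB
    D ↦ ACB  (constrained at step 3)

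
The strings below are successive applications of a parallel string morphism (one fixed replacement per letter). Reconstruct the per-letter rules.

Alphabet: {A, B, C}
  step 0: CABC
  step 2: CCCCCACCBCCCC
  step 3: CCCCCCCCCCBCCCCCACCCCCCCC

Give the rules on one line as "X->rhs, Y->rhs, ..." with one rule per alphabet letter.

A->B, B->CA, C->CC

  step 2 ⇒ step 3: CCCCCACCBCCCC ⇒ CC·CC·CC·CC·CC·B·CC·CC·CA·CC·CC·CC·CC
    A ↦ B
    B ↦ CA
    C ↦ CC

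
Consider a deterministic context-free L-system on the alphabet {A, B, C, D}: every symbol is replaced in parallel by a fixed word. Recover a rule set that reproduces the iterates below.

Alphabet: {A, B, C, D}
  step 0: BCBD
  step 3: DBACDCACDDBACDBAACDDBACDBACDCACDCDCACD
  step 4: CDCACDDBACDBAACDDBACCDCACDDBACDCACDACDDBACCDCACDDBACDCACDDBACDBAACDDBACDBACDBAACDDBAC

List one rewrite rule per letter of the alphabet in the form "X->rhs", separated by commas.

  step 3 ⇒ step 4: DBACDCACDDBACDBAACDDBACDBACDCACDCDCACD ⇒ C·DC·ACD·DBA·C·DBA·ACD·DBA·C·C·DC·ACD·DBA·C·DC·ACD·ACD·DBA·C·C·DC·ACD·DBA·C·DC·ACD·DBA·C·DBA·ACD·DBA·C·DBA·C·DBA·ACD·DBA·C
    A ↦ ACD
    B ↦ DC
    C ↦ DBA
    D ↦ C

A->ACD, B->DC, C->DBA, D->C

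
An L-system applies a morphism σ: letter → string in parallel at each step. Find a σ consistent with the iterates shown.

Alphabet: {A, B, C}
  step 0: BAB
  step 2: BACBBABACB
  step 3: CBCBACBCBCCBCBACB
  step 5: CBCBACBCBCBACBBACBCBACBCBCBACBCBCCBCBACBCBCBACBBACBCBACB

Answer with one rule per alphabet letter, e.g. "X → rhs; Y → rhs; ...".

  step 2 ⇒ step 3: BACBBABACB ⇒ CB·C·BA·CB·CB·C·CB·C·BA·CB
    A ↦ C
    B ↦ CB
    C ↦ BA

A->C, B->CB, C->BA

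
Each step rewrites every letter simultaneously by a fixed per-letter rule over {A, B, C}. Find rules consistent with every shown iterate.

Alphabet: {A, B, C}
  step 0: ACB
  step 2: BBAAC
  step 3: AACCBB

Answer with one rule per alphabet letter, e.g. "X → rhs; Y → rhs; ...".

  step 2 ⇒ step 3: BBAAC ⇒ A·A·C·C·BB
    A ↦ C
    B ↦ A
    C ↦ BB

A->C, B->A, C->BB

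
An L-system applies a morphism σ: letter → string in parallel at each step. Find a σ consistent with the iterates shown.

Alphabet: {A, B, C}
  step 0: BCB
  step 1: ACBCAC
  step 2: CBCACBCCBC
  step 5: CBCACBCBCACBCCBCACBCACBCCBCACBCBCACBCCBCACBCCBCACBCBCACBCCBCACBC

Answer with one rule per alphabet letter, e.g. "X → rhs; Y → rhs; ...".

  step 1 ⇒ step 2: ACBCAC ⇒ C·BC·AC·BC·C·BC
    A ↦ C
    B ↦ AC
    C ↦ BC

A->C, B->AC, C->BC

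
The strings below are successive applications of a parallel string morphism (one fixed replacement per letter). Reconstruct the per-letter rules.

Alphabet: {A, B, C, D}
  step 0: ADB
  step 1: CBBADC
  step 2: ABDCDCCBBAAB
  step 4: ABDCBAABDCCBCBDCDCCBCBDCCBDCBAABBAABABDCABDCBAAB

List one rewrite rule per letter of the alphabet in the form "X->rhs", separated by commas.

  step 1 ⇒ step 2: CBBADC ⇒ AB·DC·DC·CB·BA·AB
    A ↦ CB
    B ↦ DC
    C ↦ AB
    D ↦ BA

A->CB, B->DC, C->AB, D->BA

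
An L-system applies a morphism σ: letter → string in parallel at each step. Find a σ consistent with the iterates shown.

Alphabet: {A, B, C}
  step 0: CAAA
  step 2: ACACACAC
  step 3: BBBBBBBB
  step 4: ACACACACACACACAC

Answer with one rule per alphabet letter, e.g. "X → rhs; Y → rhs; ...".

A->B, B->AC, C->B

  step 3 ⇒ step 4: BBBBBBBB ⇒ AC·AC·AC·AC·AC·AC·AC·AC
    B ↦ AC
  step 2 ⇒ step 3: ACACACAC ⇒ B·B·B·B·B·B·B·B
    A ↦ B
  step 2 ⇒ step 3: ACACACAC ⇒ B·B·B·B·B·B·B·B
    C ↦ B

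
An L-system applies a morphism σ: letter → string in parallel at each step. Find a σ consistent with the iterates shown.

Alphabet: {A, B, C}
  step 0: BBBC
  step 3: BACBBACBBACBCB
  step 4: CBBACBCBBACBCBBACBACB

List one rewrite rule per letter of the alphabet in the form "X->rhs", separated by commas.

A->B, B->CB, C->A

  step 3 ⇒ step 4: BACBBACBBACBCB ⇒ CB·B·A·CB·CB·B·A·CB·CB·B·A·CB·A·CB
    A ↦ B
    B ↦ CB
    C ↦ A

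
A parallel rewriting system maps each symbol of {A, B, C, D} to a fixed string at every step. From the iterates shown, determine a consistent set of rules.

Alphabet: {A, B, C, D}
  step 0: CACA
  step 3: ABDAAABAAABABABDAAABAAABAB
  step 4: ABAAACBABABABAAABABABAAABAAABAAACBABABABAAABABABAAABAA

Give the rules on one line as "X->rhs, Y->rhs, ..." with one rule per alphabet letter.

  step 3 ⇒ step 4: ABDAAABAAABABABDAAABAAABAB ⇒ AB·AA·ACB·AB·AB·AB·AA·AB·AB·AB·AA·AB·AA·AB·AA·ACB·AB·AB·AB·AA·AB·AB·AB·AA·AB·AA
    A ↦ AB
    B ↦ AA
    D ↦ ACB
    C ↦ D  (constrained at step 0)

A->AB, B->AA, C->D, D->ACB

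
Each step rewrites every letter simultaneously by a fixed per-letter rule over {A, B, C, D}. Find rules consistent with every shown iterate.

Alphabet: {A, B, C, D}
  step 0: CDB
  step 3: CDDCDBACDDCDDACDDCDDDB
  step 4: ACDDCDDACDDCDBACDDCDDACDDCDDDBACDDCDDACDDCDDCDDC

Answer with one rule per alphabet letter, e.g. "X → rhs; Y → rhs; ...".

  step 3 ⇒ step 4: CDDCDBACDDCDDACDDCDDDB ⇒ A·CDD·CDD·A·CDD·C·DB·A·CDD·CDD·A·CDD·CDD·DB·A·CDD·CDD·A·CDD·CDD·CDD·C
    A ↦ DB
    B ↦ C
    C ↦ A
    D ↦ CDD

A->DB, B->C, C->A, D->CDD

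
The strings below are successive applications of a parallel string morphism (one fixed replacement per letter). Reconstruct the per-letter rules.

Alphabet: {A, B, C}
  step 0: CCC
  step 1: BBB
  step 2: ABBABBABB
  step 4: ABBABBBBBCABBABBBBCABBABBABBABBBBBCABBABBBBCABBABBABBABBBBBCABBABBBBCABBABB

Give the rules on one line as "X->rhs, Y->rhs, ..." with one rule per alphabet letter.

A->BBC, B->ABB, C->B

  step 1 ⇒ step 2: BBB ⇒ ABB·ABB·ABB
    B ↦ ABB
    A ↦ BBC  (constrained at step 2)
  step 0 ⇒ step 1: CCC ⇒ B·B·B
    C ↦ B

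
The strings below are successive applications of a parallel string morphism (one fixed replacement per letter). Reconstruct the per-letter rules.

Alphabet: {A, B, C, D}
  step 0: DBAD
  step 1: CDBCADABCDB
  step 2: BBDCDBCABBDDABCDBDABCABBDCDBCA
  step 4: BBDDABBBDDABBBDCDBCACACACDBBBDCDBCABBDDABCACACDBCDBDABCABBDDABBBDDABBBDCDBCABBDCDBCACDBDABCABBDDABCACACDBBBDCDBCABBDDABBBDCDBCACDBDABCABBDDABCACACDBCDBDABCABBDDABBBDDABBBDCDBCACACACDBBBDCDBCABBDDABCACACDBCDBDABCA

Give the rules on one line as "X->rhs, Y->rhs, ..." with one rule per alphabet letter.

A->DAB, B->CA, C->BBD, D->CDB

  step 1 ⇒ step 2: CDBCADABCDB ⇒ BBD·CDB·CA·BBD·DAB·CDB·DAB·CA·BBD·CDB·CA
    A ↦ DAB
    B ↦ CA
    C ↦ BBD
    D ↦ CDB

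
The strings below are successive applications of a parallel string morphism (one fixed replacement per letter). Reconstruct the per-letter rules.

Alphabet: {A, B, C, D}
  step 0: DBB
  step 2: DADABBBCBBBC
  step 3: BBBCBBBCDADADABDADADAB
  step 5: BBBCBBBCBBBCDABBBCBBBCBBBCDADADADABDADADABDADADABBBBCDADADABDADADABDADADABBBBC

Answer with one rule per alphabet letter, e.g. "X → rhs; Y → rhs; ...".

A->BC, B->DA, C->B, D->BB

  step 2 ⇒ step 3: DADABBBCBBBC ⇒ BB·BC·BB·BC·DA·DA·DA·B·DA·DA·DA·B
    A ↦ BC
    B ↦ DA
    C ↦ B
    D ↦ BB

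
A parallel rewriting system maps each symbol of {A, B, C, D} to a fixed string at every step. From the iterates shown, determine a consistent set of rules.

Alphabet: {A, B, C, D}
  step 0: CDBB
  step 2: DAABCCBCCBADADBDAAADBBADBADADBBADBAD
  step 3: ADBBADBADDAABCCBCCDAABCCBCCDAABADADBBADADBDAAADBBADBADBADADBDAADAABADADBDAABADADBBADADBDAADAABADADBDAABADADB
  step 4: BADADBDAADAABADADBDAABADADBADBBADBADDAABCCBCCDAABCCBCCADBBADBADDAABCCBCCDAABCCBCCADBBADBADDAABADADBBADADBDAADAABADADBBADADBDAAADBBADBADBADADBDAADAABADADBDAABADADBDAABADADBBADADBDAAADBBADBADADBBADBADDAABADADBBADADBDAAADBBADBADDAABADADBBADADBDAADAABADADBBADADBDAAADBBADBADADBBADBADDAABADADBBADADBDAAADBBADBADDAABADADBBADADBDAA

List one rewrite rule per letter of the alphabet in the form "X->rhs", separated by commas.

  step 3 ⇒ step 4: ADBBADBADDAABCCBCCDAABCCBCCDAABADADBBADADBDAAADBBADBADBADADBDAADAABADADBDAABADADBBADADBDAADAABADADBDAABADADB ⇒ BAD·ADB·DAA·DAA·BAD·ADB·DAA·BAD·ADB·ADB·BAD·BAD·DAA·BCC·BCC·DAA·BCC·BCC·ADB·BAD·BAD·DAA·BCC·BCC·DAA·BCC·BCC·ADB·BAD·BAD·DAA·BAD·ADB·BAD·ADB·DAA·DAA·BAD·ADB·BAD·ADB·DAA·ADB·BAD·BAD·BAD·ADB·DAA·DAA·BAD·ADB·DAA·BAD·ADB·DAA·BAD·ADB·BAD·ADB·DAA·ADB·BAD·BAD·ADB·BAD·BAD·DAA·BAD·ADB·BAD·ADB·DAA·ADB·BAD·BAD·DAA·BAD·ADB·BAD·ADB·DAA·DAA·BAD·ADB·BAD·ADB·DAA·ADB·BAD·BAD·ADB·BAD·BAD·DAA·BAD·ADB·BAD·ADB·DAA·ADB·BAD·BAD·DAA·BAD·ADB·BAD·ADB·DAA
    A ↦ BAD
    B ↦ DAA
    C ↦ BCC
    D ↦ ADB

A->BAD, B->DAA, C->BCC, D->ADB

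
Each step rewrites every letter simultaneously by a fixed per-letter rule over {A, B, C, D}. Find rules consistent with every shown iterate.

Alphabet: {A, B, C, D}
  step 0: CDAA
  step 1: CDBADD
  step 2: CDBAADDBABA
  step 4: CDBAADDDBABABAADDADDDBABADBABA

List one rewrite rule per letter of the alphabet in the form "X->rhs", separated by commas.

  step 1 ⇒ step 2: CDBADD ⇒ CD·BA·AD·D·BA·BA
    A ↦ D
    B ↦ AD
    C ↦ CD
    D ↦ BA

A->D, B->AD, C->CD, D->BA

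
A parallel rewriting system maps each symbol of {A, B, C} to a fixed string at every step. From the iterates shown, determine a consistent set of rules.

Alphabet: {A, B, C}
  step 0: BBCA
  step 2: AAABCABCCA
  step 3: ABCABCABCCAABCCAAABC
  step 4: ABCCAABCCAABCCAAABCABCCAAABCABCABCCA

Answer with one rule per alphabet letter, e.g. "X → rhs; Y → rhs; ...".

  step 3 ⇒ step 4: ABCABCABCCAABCCAAABC ⇒ ABC·C·A·ABC·C·A·ABC·C·A·A·ABC·ABC·C·A·A·ABC·ABC·ABC·C·A
    A ↦ ABC
    B ↦ C
    C ↦ A

A->ABC, B->C, C->A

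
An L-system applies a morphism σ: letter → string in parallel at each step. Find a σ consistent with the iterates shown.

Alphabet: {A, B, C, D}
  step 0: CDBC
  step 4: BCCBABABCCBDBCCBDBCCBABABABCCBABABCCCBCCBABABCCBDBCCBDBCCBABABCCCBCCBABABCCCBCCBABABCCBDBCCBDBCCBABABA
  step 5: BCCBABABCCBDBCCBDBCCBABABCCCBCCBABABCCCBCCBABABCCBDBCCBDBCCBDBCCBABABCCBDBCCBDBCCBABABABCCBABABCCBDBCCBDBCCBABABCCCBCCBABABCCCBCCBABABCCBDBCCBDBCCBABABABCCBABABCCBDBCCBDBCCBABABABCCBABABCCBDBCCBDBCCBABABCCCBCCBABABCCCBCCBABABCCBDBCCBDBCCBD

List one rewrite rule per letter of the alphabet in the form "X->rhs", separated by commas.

A->BD, B->BCC, C->BA, D->C

  step 4 ⇒ step 5: BCCBABABCCBDBCCBDBCCBABABABCCBABABCCCBCCBABABCCBDBCCBDBCCBABABCCCBCCBABABCCCBCCBABABCCBDBCCBDBCCBABABA ⇒ BCC·BA·BA·BCC·BD·BCC·BD·BCC·BA·BA·BCC·C·BCC·BA·BA·BCC·C·BCC·BA·BA·BCC·BD·BCC·BD·BCC·BD·BCC·BA·BA·BCC·BD·BCC·BD·BCC·BA·BA·BA·BCC·BA·BA·BCC·BD·BCC·BD·BCC·BA·BA·BCC·C·BCC·BA·BA·BCC·C·BCC·BA·BA·BCC·BD·BCC·BD·BCC·BA·BA·BA·BCC·BA·BA·BCC·BD·BCC·BD·BCC·BA·BA·BA·BCC·BA·BA·BCC·BD·BCC·BD·BCC·BA·BA·BCC·C·BCC·BA·BA·BCC·C·BCC·BA·BA·BCC·BD·BCC·BD·BCC·BD
    A ↦ BD
    B ↦ BCC
    C ↦ BA
    D ↦ C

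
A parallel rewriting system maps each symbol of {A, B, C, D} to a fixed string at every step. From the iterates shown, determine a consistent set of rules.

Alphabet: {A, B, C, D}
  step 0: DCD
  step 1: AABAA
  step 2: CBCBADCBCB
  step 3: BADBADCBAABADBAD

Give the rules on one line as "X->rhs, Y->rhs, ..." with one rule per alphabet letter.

  step 2 ⇒ step 3: CBCBADCBCB ⇒ B·AD·B·AD·CB·AA·B·AD·B·AD
    A ↦ CB
    B ↦ AD
    C ↦ B
    D ↦ AA

A->CB, B->AD, C->B, D->AA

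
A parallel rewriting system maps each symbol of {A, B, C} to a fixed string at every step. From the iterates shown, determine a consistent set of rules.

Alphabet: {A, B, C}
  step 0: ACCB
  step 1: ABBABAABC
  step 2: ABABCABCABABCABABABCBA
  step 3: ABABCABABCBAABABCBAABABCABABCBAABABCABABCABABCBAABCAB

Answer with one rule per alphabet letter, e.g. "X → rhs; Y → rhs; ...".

A->AB, B->ABC, C->BA

  step 2 ⇒ step 3: ABABCABCABABCABABABCBA ⇒ AB·ABC·AB·ABC·BA·AB·ABC·BA·AB·ABC·AB·ABC·BA·AB·ABC·AB·ABC·AB·ABC·BA·ABC·AB
    A ↦ AB
    B ↦ ABC
    C ↦ BA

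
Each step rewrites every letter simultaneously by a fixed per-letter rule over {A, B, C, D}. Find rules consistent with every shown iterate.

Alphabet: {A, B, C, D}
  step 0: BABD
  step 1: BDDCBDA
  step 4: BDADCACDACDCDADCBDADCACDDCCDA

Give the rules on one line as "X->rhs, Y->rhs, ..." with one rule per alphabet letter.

  step 0 ⇒ step 1: BABD ⇒ BD·DC·BD·A
    A ↦ DC
    B ↦ BD
    D ↦ A
    C ↦ CD  (constrained at step 1)

A->DC, B->BD, C->CD, D->A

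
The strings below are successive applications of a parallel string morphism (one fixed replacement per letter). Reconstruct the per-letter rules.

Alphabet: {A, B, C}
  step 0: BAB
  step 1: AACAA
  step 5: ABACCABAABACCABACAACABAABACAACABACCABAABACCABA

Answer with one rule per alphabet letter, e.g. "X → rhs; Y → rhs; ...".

A->C, B->AA, C->ABA

  step 0 ⇒ step 1: BAB ⇒ AA·C·AA
    A ↦ C
    B ↦ AA
    C ↦ ABA  (constrained at step 1)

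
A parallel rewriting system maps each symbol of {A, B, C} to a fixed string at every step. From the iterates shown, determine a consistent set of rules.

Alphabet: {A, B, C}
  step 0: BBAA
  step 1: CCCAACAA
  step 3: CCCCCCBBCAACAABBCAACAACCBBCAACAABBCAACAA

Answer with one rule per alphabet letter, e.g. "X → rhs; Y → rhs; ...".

A->CAA, B->C, C->BB

  step 0 ⇒ step 1: BBAA ⇒ C·C·CAA·CAA
    A ↦ CAA
    B ↦ C
    C ↦ BB  (constrained at step 1)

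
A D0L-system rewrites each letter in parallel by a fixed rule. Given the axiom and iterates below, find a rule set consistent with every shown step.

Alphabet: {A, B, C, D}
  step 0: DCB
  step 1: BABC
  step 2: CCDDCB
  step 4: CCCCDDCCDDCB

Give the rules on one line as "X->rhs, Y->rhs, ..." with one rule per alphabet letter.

  step 1 ⇒ step 2: BABC ⇒ C·CDD·C·B
    A ↦ CDD
    B ↦ C
    C ↦ B
  step 0 ⇒ step 1: DCB ⇒ BA·B·C
    D ↦ BA

A->CDD, B->C, C->B, D->BA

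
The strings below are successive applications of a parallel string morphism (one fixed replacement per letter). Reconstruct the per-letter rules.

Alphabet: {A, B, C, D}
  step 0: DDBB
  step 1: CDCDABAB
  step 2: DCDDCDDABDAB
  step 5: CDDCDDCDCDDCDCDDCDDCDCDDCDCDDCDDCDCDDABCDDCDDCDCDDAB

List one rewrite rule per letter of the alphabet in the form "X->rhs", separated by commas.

  step 1 ⇒ step 2: CDCDABAB ⇒ D·CD·D·CD·D·AB·D·AB
    A ↦ D
    B ↦ AB
    C ↦ D
    D ↦ CD

A->D, B->AB, C->D, D->CD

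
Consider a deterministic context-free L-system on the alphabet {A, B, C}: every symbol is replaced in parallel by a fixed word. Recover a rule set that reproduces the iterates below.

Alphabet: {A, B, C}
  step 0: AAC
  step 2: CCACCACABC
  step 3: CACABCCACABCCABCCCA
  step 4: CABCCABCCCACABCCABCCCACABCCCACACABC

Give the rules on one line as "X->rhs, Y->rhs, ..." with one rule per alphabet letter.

A->BC, B->C, C->CA

  step 3 ⇒ step 4: CACABCCACABCCABCCCA ⇒ CA·BC·CA·BC·C·CA·CA·BC·CA·BC·C·CA·CA·BC·C·CA·CA·CA·BC
    A ↦ BC
    B ↦ C
    C ↦ CA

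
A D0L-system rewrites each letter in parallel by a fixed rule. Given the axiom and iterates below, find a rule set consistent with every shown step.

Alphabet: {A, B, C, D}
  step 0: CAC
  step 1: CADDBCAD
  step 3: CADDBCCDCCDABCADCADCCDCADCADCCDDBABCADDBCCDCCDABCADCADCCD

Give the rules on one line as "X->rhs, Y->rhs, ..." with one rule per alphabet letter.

  step 0 ⇒ step 1: CAC ⇒ CAD·DB·CAD
    A ↦ DB
    C ↦ CAD
    B ↦ AB  (constrained at step 1)
    D ↦ CCD  (constrained at step 1)

A->DB, B->AB, C->CAD, D->CCD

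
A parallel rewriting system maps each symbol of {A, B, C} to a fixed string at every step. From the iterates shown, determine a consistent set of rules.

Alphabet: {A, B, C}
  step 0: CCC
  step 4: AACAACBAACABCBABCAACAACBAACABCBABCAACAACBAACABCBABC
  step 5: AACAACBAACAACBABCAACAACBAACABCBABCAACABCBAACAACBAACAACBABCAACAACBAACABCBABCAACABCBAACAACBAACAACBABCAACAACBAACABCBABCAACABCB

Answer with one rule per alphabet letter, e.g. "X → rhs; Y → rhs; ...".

  step 4 ⇒ step 5: AACAACBAACABCBABCAACAACBAACABCBABCAACAACBAACABCBABC ⇒ AAC·AAC·B·AAC·AAC·B·ABC·AAC·AAC·B·AAC·ABC·B·ABC·AAC·ABC·B·AAC·AAC·B·AAC·AAC·B·ABC·AAC·AAC·B·AAC·ABC·B·ABC·AAC·ABC·B·AAC·AAC·B·AAC·AAC·B·ABC·AAC·AAC·B·AAC·ABC·B·ABC·AAC·ABC·B
    A ↦ AAC
    B ↦ ABC
    C ↦ B

A->AAC, B->ABC, C->B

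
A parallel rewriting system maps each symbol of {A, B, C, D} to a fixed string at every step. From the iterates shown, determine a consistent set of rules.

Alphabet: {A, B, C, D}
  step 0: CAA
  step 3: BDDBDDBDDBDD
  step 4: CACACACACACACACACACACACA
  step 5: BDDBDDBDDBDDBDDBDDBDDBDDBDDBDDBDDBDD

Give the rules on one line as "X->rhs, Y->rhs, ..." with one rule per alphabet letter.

  step 4 ⇒ step 5: CACACACACACACACACACACACA ⇒ BD·D·BD·D·BD·D·BD·D·BD·D·BD·D·BD·D·BD·D·BD·D·BD·D·BD·D·BD·D
    A ↦ D
    C ↦ BD
  step 3 ⇒ step 4: BDDBDDBDDBDD ⇒ CA·CA·CA·CA·CA·CA·CA·CA·CA·CA·CA·CA
    B ↦ CA
  step 3 ⇒ step 4: BDDBDDBDDBDD ⇒ CA·CA·CA·CA·CA·CA·CA·CA·CA·CA·CA·CA
    D ↦ CA

A->D, B->CA, C->BD, D->CA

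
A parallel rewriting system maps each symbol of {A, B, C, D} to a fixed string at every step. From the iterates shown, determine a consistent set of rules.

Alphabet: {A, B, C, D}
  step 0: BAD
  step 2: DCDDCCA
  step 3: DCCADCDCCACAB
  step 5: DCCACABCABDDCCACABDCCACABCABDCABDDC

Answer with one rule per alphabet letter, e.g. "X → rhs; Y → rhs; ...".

  step 2 ⇒ step 3: DCDDCCA ⇒ DC·CA·DC·DC·CA·CA·B
    A ↦ B
    C ↦ CA
    D ↦ DC
    B ↦ D  (constrained at step 0)

A->B, B->D, C->CA, D->DC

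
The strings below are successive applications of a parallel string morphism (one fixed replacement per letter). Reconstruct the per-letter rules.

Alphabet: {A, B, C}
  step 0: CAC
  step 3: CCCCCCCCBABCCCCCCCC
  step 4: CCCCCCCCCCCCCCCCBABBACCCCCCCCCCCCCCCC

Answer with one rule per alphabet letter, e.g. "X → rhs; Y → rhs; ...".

  step 3 ⇒ step 4: CCCCCCCCBABCCCCCCCC ⇒ CC·CC·CC·CC·CC·CC·CC·CC·BA·B·BA·CC·CC·CC·CC·CC·CC·CC·CC
    A ↦ B
    B ↦ BA
    C ↦ CC

A->B, B->BA, C->CC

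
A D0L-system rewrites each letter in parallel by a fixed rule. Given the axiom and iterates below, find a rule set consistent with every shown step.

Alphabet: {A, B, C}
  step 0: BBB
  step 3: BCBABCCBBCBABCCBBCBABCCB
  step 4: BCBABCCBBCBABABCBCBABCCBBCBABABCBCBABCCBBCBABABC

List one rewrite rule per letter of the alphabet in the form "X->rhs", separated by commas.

  step 3 ⇒ step 4: BCBABCCBBCBABCCBBCBABCCB ⇒ BC·BA·BC·CB·BC·BA·BA·BC·BC·BA·BC·CB·BC·BA·BA·BC·BC·BA·BC·CB·BC·BA·BA·BC
    A ↦ CB
    B ↦ BC
    C ↦ BA

A->CB, B->BC, C->BA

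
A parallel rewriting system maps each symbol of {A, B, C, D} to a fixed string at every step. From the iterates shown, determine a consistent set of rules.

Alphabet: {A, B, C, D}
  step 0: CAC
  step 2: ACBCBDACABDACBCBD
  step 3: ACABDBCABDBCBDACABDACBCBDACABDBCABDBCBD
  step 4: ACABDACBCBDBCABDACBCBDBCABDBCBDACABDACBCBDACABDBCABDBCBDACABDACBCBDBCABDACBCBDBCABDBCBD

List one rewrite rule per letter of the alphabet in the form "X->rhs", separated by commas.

A->AC, B->BC, C->ABD, D->BD

  step 3 ⇒ step 4: ACABDBCABDBCBDACABDACBCBDACABDBCABDBCBD ⇒ AC·ABD·AC·BC·BD·BC·ABD·AC·BC·BD·BC·ABD·BC·BD·AC·ABD·AC·BC·BD·AC·ABD·BC·ABD·BC·BD·AC·ABD·AC·BC·BD·BC·ABD·AC·BC·BD·BC·ABD·BC·BD
    A ↦ AC
    B ↦ BC
    C ↦ ABD
    D ↦ BD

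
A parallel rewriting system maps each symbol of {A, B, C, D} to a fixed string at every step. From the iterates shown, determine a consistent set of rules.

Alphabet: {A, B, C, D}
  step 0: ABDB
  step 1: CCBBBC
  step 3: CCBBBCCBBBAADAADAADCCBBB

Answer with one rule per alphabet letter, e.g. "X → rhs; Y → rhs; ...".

  step 0 ⇒ step 1: ABDB ⇒ C·C·BBB·C
    A ↦ C
    B ↦ C
    D ↦ BBB
    C ↦ AAD  (constrained at step 1)

A->C, B->C, C->AAD, D->BBB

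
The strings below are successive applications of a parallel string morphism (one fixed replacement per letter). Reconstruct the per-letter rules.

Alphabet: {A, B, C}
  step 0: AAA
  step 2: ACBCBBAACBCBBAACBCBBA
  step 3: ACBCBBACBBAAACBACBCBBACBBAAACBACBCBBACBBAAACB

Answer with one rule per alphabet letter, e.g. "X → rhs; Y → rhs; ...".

  step 2 ⇒ step 3: ACBCBBAACBCBBAACBCBBA ⇒ ACB·CBB·A·CBB·A·A·ACB·ACB·CBB·A·CBB·A·A·ACB·ACB·CBB·A·CBB·A·A·ACB
    A ↦ ACB
    B ↦ A
    C ↦ CBB

A->ACB, B->A, C->CBB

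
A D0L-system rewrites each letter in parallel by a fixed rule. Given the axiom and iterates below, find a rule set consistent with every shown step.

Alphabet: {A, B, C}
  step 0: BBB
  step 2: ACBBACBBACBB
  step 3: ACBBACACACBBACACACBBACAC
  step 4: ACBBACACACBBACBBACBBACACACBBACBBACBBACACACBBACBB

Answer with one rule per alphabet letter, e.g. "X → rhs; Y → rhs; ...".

  step 3 ⇒ step 4: ACBBACACACBBACACACBBACAC ⇒ AC·BB·AC·AC·AC·BB·AC·BB·AC·BB·AC·AC·AC·BB·AC·BB·AC·BB·AC·AC·AC·BB·AC·BB
    A ↦ AC
    B ↦ AC
    C ↦ BB

A->AC, B->AC, C->BB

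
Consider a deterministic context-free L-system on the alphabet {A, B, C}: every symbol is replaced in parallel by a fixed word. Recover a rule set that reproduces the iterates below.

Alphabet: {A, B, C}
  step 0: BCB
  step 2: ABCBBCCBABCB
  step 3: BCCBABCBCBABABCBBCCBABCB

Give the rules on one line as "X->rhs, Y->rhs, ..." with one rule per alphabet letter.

A->BC, B->CB, C->AB

  step 2 ⇒ step 3: ABCBBCCBABCB ⇒ BC·CB·AB·CB·CB·AB·AB·CB·BC·CB·AB·CB
    A ↦ BC
    B ↦ CB
    C ↦ AB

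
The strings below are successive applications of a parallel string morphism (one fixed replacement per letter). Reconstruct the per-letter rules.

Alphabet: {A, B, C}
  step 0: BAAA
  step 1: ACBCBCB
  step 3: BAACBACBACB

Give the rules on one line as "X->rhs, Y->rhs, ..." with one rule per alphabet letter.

  step 0 ⇒ step 1: BAAA ⇒ A·CB·CB·CB
    A ↦ CB
    B ↦ A
    C ↦ B  (constrained at step 1)

A->CB, B->A, C->B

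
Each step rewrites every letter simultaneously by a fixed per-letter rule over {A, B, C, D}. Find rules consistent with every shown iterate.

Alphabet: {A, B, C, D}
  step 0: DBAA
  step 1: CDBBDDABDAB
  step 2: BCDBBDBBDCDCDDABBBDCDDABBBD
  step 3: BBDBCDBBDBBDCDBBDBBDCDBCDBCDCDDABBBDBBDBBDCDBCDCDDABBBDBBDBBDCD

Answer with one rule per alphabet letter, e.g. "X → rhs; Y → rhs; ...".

A->DAB, B->BBD, C->B, D->CD

  step 2 ⇒ step 3: BCDBBDBBDCDCDDABBBDCDDABBBD ⇒ BBD·B·CD·BBD·BBD·CD·BBD·BBD·CD·B·CD·B·CD·CD·DAB·BBD·BBD·BBD·CD·B·CD·CD·DAB·BBD·BBD·BBD·CD
    A ↦ DAB
    B ↦ BBD
    C ↦ B
    D ↦ CD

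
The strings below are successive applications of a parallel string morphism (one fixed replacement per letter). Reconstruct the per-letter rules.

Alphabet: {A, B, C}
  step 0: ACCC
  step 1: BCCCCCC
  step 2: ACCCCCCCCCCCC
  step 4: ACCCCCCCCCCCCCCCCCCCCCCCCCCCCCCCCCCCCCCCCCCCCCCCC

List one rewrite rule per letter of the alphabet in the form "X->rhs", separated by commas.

A->B, B->A, C->CC

  step 1 ⇒ step 2: BCCCCCC ⇒ A·CC·CC·CC·CC·CC·CC
    B ↦ A
    C ↦ CC
  step 0 ⇒ step 1: ACCC ⇒ B·CC·CC·CC
    A ↦ B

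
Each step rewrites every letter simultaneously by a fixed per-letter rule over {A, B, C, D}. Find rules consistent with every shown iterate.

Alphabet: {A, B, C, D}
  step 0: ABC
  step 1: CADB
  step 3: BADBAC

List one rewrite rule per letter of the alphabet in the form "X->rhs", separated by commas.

A->C, B->A, C->DB, D->B

  step 0 ⇒ step 1: ABC ⇒ C·A·DB
    A ↦ C
    B ↦ A
    C ↦ DB
    D ↦ B  (constrained at step 1)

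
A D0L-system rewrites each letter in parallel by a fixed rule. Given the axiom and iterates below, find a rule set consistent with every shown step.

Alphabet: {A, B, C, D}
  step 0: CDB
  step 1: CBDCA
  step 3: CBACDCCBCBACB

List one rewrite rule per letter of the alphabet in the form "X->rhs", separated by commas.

  step 0 ⇒ step 1: CDB ⇒ CB·DC·A
    B ↦ A
    C ↦ CB
    D ↦ DC
    A ↦ C  (constrained at step 1)

A->C, B->A, C->CB, D->DC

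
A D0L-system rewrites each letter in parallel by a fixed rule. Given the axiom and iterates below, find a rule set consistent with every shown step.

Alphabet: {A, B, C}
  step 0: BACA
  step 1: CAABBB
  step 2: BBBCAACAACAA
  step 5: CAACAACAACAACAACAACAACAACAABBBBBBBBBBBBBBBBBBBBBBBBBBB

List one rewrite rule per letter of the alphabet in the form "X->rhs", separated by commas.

  step 1 ⇒ step 2: CAABBB ⇒ B·B·B·CAA·CAA·CAA
    A ↦ B
    B ↦ CAA
    C ↦ B

A->B, B->CAA, C->B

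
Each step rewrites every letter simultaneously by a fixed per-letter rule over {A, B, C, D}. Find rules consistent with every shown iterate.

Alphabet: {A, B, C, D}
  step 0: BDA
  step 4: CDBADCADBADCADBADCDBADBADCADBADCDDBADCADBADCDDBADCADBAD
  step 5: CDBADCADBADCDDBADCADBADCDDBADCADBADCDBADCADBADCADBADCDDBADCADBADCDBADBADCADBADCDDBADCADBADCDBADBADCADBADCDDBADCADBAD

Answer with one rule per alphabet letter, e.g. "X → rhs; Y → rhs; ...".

  step 4 ⇒ step 5: CDBADCADBADCADBADCDBADBADCADBADCDDBADCADBADCDDBADCADBAD ⇒ CD·BAD·CA·D·BAD·CD·D·BAD·CA·D·BAD·CD·D·BAD·CA·D·BAD·CD·BAD·CA·D·BAD·CA·D·BAD·CD·D·BAD·CA·D·BAD·CD·BAD·BAD·CA·D·BAD·CD·D·BAD·CA·D·BAD·CD·BAD·BAD·CA·D·BAD·CD·D·BAD·CA·D·BAD
    A ↦ D
    B ↦ CA
    C ↦ CD
    D ↦ BAD

A->D, B->CA, C->CD, D->BAD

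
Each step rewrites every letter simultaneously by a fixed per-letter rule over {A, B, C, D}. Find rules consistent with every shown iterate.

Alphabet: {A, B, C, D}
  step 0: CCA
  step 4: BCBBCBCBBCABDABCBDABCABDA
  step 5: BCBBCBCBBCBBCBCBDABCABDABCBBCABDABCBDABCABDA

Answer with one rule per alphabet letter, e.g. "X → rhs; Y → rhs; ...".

  step 4 ⇒ step 5: BCBBCBCBBCABDABCBDABCABDA ⇒ BC·B·BC·BC·B·BC·B·BC·BC·B·DA·BC·AB·DA·BC·B·BC·AB·DA·BC·B·DA·BC·AB·DA
    A ↦ DA
    B ↦ BC
    C ↦ B
    D ↦ AB

A->DA, B->BC, C->B, D->AB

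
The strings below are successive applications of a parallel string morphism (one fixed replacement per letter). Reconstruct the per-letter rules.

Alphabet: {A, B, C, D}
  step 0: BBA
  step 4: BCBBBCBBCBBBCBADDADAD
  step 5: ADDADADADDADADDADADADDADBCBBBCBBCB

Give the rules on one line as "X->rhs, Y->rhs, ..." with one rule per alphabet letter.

A->BC, B->AD, C->D, D->B

  step 4 ⇒ step 5: BCBBBCBBCBBBCBADDADAD ⇒ AD·D·AD·AD·AD·D·AD·AD·D·AD·AD·AD·D·AD·BC·B·B·BC·B·BC·B
    A ↦ BC
    B ↦ AD
    C ↦ D
    D ↦ B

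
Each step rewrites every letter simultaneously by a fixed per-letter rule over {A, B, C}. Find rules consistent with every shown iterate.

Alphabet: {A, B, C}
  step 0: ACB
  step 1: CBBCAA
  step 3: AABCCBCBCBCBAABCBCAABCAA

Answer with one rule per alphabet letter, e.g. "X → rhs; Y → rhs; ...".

A->CB, B->AA, C->BC

  step 0 ⇒ step 1: ACB ⇒ CB·BC·AA
    A ↦ CB
    B ↦ AA
    C ↦ BC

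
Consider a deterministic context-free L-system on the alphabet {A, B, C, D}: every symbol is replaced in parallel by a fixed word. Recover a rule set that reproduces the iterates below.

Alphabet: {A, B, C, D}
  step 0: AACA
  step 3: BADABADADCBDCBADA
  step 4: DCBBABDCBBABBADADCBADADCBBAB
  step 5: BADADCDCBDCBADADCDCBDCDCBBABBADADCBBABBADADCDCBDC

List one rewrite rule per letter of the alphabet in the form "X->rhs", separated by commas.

  step 4 ⇒ step 5: DCBBABDCBBABBADADCBADADCBBAB ⇒ BA·DA·DC·DC·B·DC·BA·DA·DC·DC·B·DC·DC·B·BA·B·BA·DA·DC·B·BA·B·BA·DA·DC·DC·B·DC
    A ↦ B
    B ↦ DC
    C ↦ DA
    D ↦ BA

A->B, B->DC, C->DA, D->BA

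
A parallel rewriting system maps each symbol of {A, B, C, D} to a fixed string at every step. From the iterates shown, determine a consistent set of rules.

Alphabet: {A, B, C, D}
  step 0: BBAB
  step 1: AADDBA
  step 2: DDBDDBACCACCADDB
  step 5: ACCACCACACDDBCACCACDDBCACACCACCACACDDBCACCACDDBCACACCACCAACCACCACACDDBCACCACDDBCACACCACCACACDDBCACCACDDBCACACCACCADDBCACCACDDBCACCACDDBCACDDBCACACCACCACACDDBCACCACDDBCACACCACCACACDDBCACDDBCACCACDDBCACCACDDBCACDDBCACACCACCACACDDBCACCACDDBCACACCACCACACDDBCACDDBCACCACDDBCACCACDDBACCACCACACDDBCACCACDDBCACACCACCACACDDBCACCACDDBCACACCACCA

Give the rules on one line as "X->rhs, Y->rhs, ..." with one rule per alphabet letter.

  step 1 ⇒ step 2: AADDBA ⇒ DDB·DDB·ACC·ACC·A·DDB
    A ↦ DDB
    B ↦ A
    D ↦ ACC
    C ↦ CAC  (constrained at step 2)

A->DDB, B->A, C->CAC, D->ACC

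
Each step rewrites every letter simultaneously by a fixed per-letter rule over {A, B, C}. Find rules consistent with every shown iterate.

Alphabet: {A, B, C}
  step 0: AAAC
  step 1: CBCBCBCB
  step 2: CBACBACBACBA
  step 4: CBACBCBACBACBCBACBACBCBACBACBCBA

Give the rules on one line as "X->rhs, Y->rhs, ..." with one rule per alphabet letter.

A->CB, B->A, C->CB

  step 1 ⇒ step 2: CBCBCBCB ⇒ CB·A·CB·A·CB·A·CB·A
    B ↦ A
    C ↦ CB
  step 0 ⇒ step 1: AAAC ⇒ CB·CB·CB·CB
    A ↦ CB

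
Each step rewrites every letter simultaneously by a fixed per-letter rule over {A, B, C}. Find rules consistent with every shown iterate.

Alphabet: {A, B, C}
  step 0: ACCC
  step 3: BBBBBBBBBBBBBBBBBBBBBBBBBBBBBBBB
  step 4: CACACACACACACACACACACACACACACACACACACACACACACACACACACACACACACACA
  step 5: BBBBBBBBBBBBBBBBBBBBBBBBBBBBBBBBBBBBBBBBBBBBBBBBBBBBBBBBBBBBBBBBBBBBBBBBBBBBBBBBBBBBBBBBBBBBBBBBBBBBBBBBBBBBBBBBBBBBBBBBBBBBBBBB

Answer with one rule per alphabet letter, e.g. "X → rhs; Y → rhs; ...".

A->BB, B->CA, C->BB

  step 4 ⇒ step 5: CACACACACACACACACACACACACACACACACACACACACACACACACACACACACACACACA ⇒ BB·BB·BB·BB·BB·BB·BB·BB·BB·BB·BB·BB·BB·BB·BB·BB·BB·BB·BB·BB·BB·BB·BB·BB·BB·BB·BB·BB·BB·BB·BB·BB·BB·BB·BB·BB·BB·BB·BB·BB·BB·BB·BB·BB·BB·BB·BB·BB·BB·BB·BB·BB·BB·BB·BB·BB·BB·BB·BB·BB·BB·BB·BB·BB
    A ↦ BB
    C ↦ BB
  step 3 ⇒ step 4: BBBBBBBBBBBBBBBBBBBBBBBBBBBBBBBB ⇒ CA·CA·CA·CA·CA·CA·CA·CA·CA·CA·CA·CA·CA·CA·CA·CA·CA·CA·CA·CA·CA·CA·CA·CA·CA·CA·CA·CA·CA·CA·CA·CA
    B ↦ CA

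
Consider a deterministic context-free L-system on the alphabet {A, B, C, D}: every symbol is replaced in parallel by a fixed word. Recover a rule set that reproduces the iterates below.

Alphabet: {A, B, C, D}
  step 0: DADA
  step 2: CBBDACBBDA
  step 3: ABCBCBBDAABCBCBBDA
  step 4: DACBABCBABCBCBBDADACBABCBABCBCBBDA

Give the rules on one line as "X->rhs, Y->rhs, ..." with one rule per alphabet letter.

A->DA, B->CB, C->AB, D->B

  step 3 ⇒ step 4: ABCBCBBDAABCBCBBDA ⇒ DA·CB·AB·CB·AB·CB·CB·B·DA·DA·CB·AB·CB·AB·CB·CB·B·DA
    A ↦ DA
    B ↦ CB
    C ↦ AB
    D ↦ B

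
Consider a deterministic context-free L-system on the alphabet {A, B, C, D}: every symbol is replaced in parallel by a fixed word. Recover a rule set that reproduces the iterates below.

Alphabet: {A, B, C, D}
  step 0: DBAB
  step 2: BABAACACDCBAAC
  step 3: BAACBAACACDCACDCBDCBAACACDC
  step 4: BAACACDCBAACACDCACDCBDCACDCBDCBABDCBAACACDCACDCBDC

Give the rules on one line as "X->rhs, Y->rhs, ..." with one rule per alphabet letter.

A->AC, B->BA, C->DC, D->B

  step 3 ⇒ step 4: BAACBAACACDCACDCBDCBAACACDC ⇒ BA·AC·AC·DC·BA·AC·AC·DC·AC·DC·B·DC·AC·DC·B·DC·BA·B·DC·BA·AC·AC·DC·AC·DC·B·DC
    A ↦ AC
    B ↦ BA
    C ↦ DC
    D ↦ B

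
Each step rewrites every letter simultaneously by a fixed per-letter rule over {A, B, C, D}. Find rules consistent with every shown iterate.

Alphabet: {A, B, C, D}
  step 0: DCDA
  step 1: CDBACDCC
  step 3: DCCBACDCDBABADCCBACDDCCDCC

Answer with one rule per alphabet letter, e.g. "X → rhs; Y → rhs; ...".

  step 0 ⇒ step 1: DCDA ⇒ CD·BA·CD·CC
    A ↦ CC
    C ↦ BA
    D ↦ CD
    B ↦ D  (constrained at step 1)

A->CC, B->D, C->BA, D->CD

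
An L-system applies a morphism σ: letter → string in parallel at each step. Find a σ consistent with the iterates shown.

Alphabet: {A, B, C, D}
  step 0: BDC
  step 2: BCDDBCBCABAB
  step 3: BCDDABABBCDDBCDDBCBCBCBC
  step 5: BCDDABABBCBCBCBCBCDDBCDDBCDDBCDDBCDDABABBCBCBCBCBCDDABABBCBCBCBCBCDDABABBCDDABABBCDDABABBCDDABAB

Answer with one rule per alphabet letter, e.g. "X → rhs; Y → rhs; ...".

A->BC, B->BC, C->DD, D->AB

  step 2 ⇒ step 3: BCDDBCBCABAB ⇒ BC·DD·AB·AB·BC·DD·BC·DD·BC·BC·BC·BC
    A ↦ BC
    B ↦ BC
    C ↦ DD
    D ↦ AB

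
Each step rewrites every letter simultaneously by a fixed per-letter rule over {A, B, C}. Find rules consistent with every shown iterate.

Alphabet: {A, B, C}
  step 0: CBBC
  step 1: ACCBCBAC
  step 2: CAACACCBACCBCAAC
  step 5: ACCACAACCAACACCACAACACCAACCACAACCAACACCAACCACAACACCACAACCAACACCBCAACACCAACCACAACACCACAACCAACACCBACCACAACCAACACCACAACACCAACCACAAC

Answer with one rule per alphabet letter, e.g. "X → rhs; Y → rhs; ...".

  step 1 ⇒ step 2: ACCBCBAC ⇒ CA·AC·AC·CB·AC·CB·CA·AC
    A ↦ CA
    B ↦ CB
    C ↦ AC

A->CA, B->CB, C->AC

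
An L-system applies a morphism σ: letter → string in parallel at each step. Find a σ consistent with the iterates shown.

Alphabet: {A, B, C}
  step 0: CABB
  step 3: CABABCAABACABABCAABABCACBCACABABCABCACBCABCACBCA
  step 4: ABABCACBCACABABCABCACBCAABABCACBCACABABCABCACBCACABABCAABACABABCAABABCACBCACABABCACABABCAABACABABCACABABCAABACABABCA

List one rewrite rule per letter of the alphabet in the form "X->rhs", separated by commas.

A->BCA, B->C, C->ABA

  step 3 ⇒ step 4: CABABCAABACABABCAABABCACBCACABABCABCACBCABCACBCA ⇒ ABA·BCA·C·BCA·C·ABA·BCA·BCA·C·BCA·ABA·BCA·C·BCA·C·ABA·BCA·BCA·C·BCA·C·ABA·BCA·ABA·C·ABA·BCA·ABA·BCA·C·BCA·C·ABA·BCA·C·ABA·BCA·ABA·C·ABA·BCA·C·ABA·BCA·ABA·C·ABA·BCA
    A ↦ BCA
    B ↦ C
    C ↦ ABA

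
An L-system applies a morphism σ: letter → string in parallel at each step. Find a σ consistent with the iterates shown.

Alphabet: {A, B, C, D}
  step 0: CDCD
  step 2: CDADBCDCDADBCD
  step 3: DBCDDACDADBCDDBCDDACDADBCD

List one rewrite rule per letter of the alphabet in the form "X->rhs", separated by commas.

A->DA, B->A, C->DB, D->CD

  step 2 ⇒ step 3: CDADBCDCDADBCD ⇒ DB·CD·DA·CD·A·DB·CD·DB·CD·DA·CD·A·DB·CD
    A ↦ DA
    B ↦ A
    C ↦ DB
    D ↦ CD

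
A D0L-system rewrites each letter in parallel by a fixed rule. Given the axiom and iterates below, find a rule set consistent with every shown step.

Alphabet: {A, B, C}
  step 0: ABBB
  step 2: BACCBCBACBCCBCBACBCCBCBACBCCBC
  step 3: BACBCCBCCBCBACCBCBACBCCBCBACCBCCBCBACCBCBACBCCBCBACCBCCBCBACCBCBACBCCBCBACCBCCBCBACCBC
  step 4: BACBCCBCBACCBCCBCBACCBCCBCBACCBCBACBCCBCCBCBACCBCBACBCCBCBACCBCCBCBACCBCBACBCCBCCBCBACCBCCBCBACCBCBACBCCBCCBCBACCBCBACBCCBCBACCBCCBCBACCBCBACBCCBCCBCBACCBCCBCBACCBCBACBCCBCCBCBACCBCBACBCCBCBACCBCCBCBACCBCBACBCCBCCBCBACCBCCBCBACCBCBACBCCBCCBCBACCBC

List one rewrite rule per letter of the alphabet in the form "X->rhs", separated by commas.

A->BC, B->BAC, C->CBC

  step 3 ⇒ step 4: BACBCCBCCBCBACCBCBACBCCBCBACCBCCBCBACCBCBACBCCBCBACCBCCBCBACCBCBACBCCBCBACCBCCBCBACCBC ⇒ BAC·BC·CBC·BAC·CBC·CBC·BAC·CBC·CBC·BAC·CBC·BAC·BC·CBC·CBC·BAC·CBC·BAC·BC·CBC·BAC·CBC·CBC·BAC·CBC·BAC·BC·CBC·CBC·BAC·CBC·CBC·BAC·CBC·BAC·BC·CBC·CBC·BAC·CBC·BAC·BC·CBC·BAC·CBC·CBC·BAC·CBC·BAC·BC·CBC·CBC·BAC·CBC·CBC·BAC·CBC·BAC·BC·CBC·CBC·BAC·CBC·BAC·BC·CBC·BAC·CBC·CBC·BAC·CBC·BAC·BC·CBC·CBC·BAC·CBC·CBC·BAC·CBC·BAC·BC·CBC·CBC·BAC·CBC
    A ↦ BC
    B ↦ BAC
    C ↦ CBC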